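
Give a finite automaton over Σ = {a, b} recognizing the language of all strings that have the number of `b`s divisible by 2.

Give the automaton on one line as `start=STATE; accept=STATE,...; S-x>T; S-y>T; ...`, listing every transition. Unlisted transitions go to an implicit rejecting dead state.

start=S0; accept=S0; S0-a>S0; S0-b>S1; S1-a>S1; S1-b>S0

The only thing that matters is how many `b`s have appeared, reduced mod 2. Use one state per residue: S0 for 0, …, S1 for 1. Reading `b` moves to the next residue; anything else stays put. S0 is accepting.
        a   b  
>* S0   S0  S1 
   S1   S1  S0 
(> = start, * = accepting)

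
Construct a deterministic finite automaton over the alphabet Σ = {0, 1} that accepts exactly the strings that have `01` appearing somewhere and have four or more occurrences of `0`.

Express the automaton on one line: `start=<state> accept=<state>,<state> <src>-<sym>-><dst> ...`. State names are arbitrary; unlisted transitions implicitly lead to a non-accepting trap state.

Run two small machines in parallel and take their product. The first has 3 states tracking whether and how much of `01` has been seen; the second has 6 states tracking the count of `0`s, saturating at 5. A product state is a pair (one from each), accepting exactly when both do.
An 11-state machine:
          0    1  
>  q0     q1   q0 
   q1     q2   q3 
   q2     q4   q5 
   q3     q5   q3 
   q4     q6   q7 
   q5     q7   q5 
   q6     q8   q9 
   q7     q9   q7 
   q8     q8  q10 
 * q9    q10   q9 
 * q10   q10  q10 
(> = start, * = accepting)

start=q0 accept=q9,q10 q0-0->q1 q0-1->q0 q1-0->q2 q1-1->q3 q2-0->q4 q2-1->q5 q3-0->q5 q3-1->q3 q4-0->q6 q4-1->q7 q5-0->q7 q5-1->q5 q6-0->q8 q6-1->q9 q7-0->q9 q7-1->q7 q8-0->q8 q8-1->q10 q9-0->q10 q9-1->q9 q10-0->q10 q10-1->q10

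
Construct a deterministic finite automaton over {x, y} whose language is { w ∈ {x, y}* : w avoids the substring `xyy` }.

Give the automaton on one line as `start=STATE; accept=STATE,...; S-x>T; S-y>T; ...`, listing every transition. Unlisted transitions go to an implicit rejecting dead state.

start=s0; accept=s0,s1,s2; s0-x>s1; s0-y>s0; s1-x>s1; s1-y>s2; s2-x>s1; s2-y>s3; s3-x>s3; s3-y>s3

Track partial matches of the forbidden pattern `xyy`. State s3 is a dead state reached once `xyy` has occurred; every other state accepts. s0 means no part of `xyy` is currently matched.
A 4-state machine:
        x   y  
>* s0   s1  s0 
 * s1   s1  s2 
 * s2   s1  s3 
   s3   s3  s3 
(> = start, * = accepting)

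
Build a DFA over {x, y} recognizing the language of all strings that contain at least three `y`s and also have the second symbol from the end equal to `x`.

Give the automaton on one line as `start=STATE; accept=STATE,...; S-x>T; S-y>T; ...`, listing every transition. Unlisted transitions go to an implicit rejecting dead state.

start=S0; accept=S12,S15,S16,S18; S0-x>S1; S0-y>S2; S1-x>S3; S1-y>S4; S2-x>S5; S2-y>S6; S3-x>S3; S3-y>S4; S4-x>S5; S4-y>S6; S5-x>S7; S5-y>S8; S6-x>S9; S6-y>S10; S7-x>S7; S7-y>S8; S8-x>S9; S8-y>S10; S9-x>S11; S9-y>S12; S10-x>S13; S10-y>S14; S11-x>S11; S11-y>S12; S12-x>S13; S12-y>S14; S13-x>S15; S13-y>S16; S14-x>S17; S14-y>S14; S15-x>S15; S15-y>S16; S16-x>S17; S16-y>S14; S17-x>S18; S17-y>S16; S18-x>S18; S18-y>S16

Build one automaton per condition and run them in lockstep. The first has 5 states tracking the count of `y`s, saturating at 4; the second has 7 states tracking the last 2 symbols read. A product state is a pair (one from each), accepting exactly when both do.
With 19 states:
          x    y  
>  S0     S1   S2 
   S1     S3   S4 
   S2     S5   S6 
   S3     S3   S4 
   S4     S5   S6 
   S5     S7   S8 
   S6     S9  S10 
   S7     S7   S8 
   S8     S9  S10 
   S9    S11  S12 
   S10   S13  S14 
   S11   S11  S12 
 * S12   S13  S14 
   S13   S15  S16 
   S14   S17  S14 
 * S15   S15  S16 
 * S16   S17  S14 
   S17   S18  S16 
 * S18   S18  S16 
(> = start, * = accepting)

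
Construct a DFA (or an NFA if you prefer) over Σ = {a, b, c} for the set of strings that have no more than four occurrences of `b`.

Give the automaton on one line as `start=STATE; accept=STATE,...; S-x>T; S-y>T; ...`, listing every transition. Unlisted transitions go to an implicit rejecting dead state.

start=s0; accept=s0,s1,s2,s3,s4; s0-a>s0; s0-b>s1; s0-c>s0; s1-a>s1; s1-b>s2; s1-c>s1; s2-a>s2; s2-b>s3; s2-c>s2; s3-a>s3; s3-b>s4; s3-c>s3; s4-a>s4; s4-b>s5; s4-c>s4; s5-a>s5; s5-b>s5; s5-c>s5

Count `b`s, saturating at 5: states s0 through s4 mean 0 through 4 `b`s seen; s5 means more than 4. Each `b` increments (capped at s5); other symbols loop. Accept from {s0, s1, s2, s3, s4}.
6 states suffice.
        a   b   c  
>* s0   s0  s1  s0 
 * s1   s1  s2  s1 
 * s2   s2  s3  s2 
 * s3   s3  s4  s3 
 * s4   s4  s5  s4 
   s5   s5  s5  s5 
(> = start, * = accepting)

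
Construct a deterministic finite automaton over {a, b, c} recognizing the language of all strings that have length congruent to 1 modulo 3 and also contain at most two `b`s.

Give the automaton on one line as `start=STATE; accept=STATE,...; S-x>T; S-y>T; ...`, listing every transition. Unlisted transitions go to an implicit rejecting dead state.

start=q0; accept=q1,q2,q9; q0-a>q1; q0-b>q2; q0-c>q1; q1-a>q3; q1-b>q4; q1-c>q3; q2-a>q4; q2-b>q5; q2-c>q4; q3-a>q0; q3-b>q6; q3-c>q0; q4-a>q6; q4-b>q7; q4-c>q6; q5-a>q7; q5-b>q8; q5-c>q7; q6-a>q2; q6-b>q9; q6-c>q2; q7-a>q9; q7-b>q8; q7-c>q9; q8-a>q8; q8-b>q8; q8-c>q8; q9-a>q5; q9-b>q8; q9-c>q5

Run two small machines in parallel and take their product. The first has 3 states tracking the input length modulo 3; the second has 4 states tracking the count of `b`s, saturating at 3. A product state is a pair (one from each), accepting exactly when both do. Minimizing collapses redundant product states.
With 10 states:
        a   b   c  
>  q0   q1  q2  q1 
 * q1   q3  q4  q3 
 * q2   q4  q5  q4 
   q3   q0  q6  q0 
   q4   q6  q7  q6 
   q5   q7  q8  q7 
   q6   q2  q9  q2 
   q7   q9  q8  q9 
   q8   q8  q8  q8 
 * q9   q5  q8  q5 
(> = start, * = accepting)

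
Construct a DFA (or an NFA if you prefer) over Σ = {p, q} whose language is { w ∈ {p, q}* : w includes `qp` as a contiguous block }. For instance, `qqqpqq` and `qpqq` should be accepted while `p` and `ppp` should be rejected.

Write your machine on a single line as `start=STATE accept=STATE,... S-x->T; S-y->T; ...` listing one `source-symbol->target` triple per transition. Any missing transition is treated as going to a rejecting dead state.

start=S0; accept=S2; S0-p->S0; S0-q->S1; S1-p->S2; S1-q->S1; S2-p->S2; S2-q->S2

Track how much of `qp` has been matched so far: state S0 is no progress, S2 is the absorbing accept state reached once `qp` has occurred. Intermediate states record partial matches; on a mismatch, fall back to the longest reusable overlap.
With 3 states:
        p   q  
>  S0   S0  S1 
   S1   S2  S1 
 * S2   S2  S2 
(> = start, * = accepting)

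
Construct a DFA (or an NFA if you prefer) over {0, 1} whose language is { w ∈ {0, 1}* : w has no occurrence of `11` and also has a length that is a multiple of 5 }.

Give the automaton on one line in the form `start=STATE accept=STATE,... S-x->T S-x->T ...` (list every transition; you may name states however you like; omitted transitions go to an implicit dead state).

Handle the two conditions separately and then intersect. The first has 3 states tracking partial matches of the forbidden pattern `11`; the second has 5 states tracking the input length modulo 5. A product state is a pair (one from each), accepting exactly when both do. Equivalent product states are then merged.
          0    1  
>* q0     q1   q2 
   q1     q3   q4 
   q2     q3   q5 
   q3     q6   q7 
   q4     q6   q5 
   q5     q5   q5 
   q6     q8   q9 
   q7     q8   q5 
   q8     q0  q10 
   q9     q0   q5 
 * q10    q1   q5 
(> = start, * = accepting)

start=q0 accept=q0,q10 q0-0->q1 q0-1->q2 q1-0->q3 q1-1->q4 q2-0->q3 q2-1->q5 q3-0->q6 q3-1->q7 q4-0->q6 q4-1->q5 q5-0->q5 q5-1->q5 q6-0->q8 q6-1->q9 q7-0->q8 q7-1->q5 q8-0->q0 q8-1->q10 q9-0->q0 q9-1->q5 q10-0->q1 q10-1->q5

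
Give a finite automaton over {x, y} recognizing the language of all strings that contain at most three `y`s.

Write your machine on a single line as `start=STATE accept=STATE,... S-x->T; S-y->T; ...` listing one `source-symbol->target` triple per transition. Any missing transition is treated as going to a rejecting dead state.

start=q0; accept=q0,q1,q2,q3; q0-x->q0; q0-y->q1; q1-x->q1; q1-y->q2; q2-x->q2; q2-y->q3; q3-x->q3; q3-y->q4; q4-x->q4; q4-y->q4

Count `y`s, saturating at 4: states q0 through q3 mean 0 through 3 `y`s seen; q4 means more than 3. Each `y` increments (capped at q4); other symbols loop. Accept from {q0, q1, q2, q3}.
5 states suffice.
        x   y  
>* q0   q0  q1 
 * q1   q1  q2 
 * q2   q2  q3 
 * q3   q3  q4 
   q4   q4  q4 
(> = start, * = accepting)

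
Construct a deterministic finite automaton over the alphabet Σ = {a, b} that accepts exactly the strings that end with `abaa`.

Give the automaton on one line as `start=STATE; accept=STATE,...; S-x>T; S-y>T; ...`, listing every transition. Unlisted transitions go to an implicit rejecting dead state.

start=q0; accept=q4; q0-a>q1; q0-b>q0; q1-a>q1; q1-b>q2; q2-a>q3; q2-b>q0; q3-a>q4; q3-b>q2; q4-a>q1; q4-b>q2

Let each state record the length of the longest suffix of the input read so far that is also a prefix of `abaa`. q1 means the last symbol is `a`; q2 means the last 2 symbols are `ab`; q3 means the last 3 symbols are `aba`; q4 means the last 4 symbols are `abaa`. Accept only at q4, where the string currently ends in `abaa`.
With 5 states:
        a   b  
>  q0   q1  q0 
   q1   q1  q2 
   q2   q3  q0 
   q3   q4  q2 
 * q4   q1  q2 
(> = start, * = accepting)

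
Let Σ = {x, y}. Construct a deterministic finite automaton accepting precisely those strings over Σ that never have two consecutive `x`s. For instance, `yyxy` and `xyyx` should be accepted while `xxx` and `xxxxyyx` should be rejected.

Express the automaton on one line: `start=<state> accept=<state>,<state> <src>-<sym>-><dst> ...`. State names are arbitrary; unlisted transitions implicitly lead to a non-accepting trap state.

start=q0 accept=q0,q1 q0-x->q1 q0-y->q0 q1-x->q2 q1-y->q0 q2-x->q2 q2-y->q2

Track partial matches of the forbidden pattern `xx`. State q2 is a dead state reached once `xx` has occurred; every other state accepts. q0 means no part of `xx` is currently matched.
With 3 states:
        x   y  
>* q0   q1  q0 
 * q1   q2  q0 
   q2   q2  q2 
(> = start, * = accepting)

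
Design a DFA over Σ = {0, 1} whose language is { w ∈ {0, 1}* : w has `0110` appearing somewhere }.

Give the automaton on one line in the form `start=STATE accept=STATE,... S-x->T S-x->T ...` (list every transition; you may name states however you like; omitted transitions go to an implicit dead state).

Track how much of `0110` has been matched so far: state s0 is no progress, s4 is the absorbing accept state reached once `0110` has occurred. Intermediate states record partial matches; on a mismatch, fall back to the longest reusable overlap.
A 5-state machine:
        0   1  
>  s0   s1  s0 
   s1   s1  s2 
   s2   s1  s3 
   s3   s4  s0 
 * s4   s4  s4 
(> = start, * = accepting)

start=s0 accept=s4 s0-0->s1 s0-1->s0 s1-0->s1 s1-1->s2 s2-0->s1 s2-1->s3 s3-0->s4 s3-1->s0 s4-0->s4 s4-1->s4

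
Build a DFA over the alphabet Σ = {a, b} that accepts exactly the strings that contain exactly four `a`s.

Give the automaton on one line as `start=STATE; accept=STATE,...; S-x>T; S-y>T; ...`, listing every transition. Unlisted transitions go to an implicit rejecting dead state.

Only the number of `a`s matters, and only up to 5. Make a chain q0 → q1 → q2 → q3 → q4 → q5 advanced by each `a` (with q5 absorbing); every other symbol self-loops. The accepting set is {q4}.
With 6 states:
        a   b  
>  q0   q1  q0 
   q1   q2  q1 
   q2   q3  q2 
   q3   q4  q3 
 * q4   q5  q4 
   q5   q5  q5 
(> = start, * = accepting)

start=q0; accept=q4; q0-a>q1; q0-b>q0; q1-a>q2; q1-b>q1; q2-a>q3; q2-b>q2; q3-a>q4; q3-b>q3; q4-a>q5; q4-b>q4; q5-a>q5; q5-b>q5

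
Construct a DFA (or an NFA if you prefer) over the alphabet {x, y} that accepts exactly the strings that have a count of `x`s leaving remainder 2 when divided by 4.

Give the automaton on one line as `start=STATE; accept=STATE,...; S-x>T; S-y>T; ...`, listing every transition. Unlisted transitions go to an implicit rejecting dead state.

The only thing that matters is how many `x`s have appeared, reduced mod 4. Use one state per residue: A for 0, …, D for 3. Reading `x` moves to the next residue; anything else stays put. C is accepting.
With 4 states:
       x  y 
>  A   B  A 
   B   C  B 
 * C   D  C 
   D   A  D 
(> = start, * = accepting)

start=A; accept=C; A-x>B; A-y>A; B-x>C; B-y>B; C-x>D; C-y>C; D-x>A; D-y>D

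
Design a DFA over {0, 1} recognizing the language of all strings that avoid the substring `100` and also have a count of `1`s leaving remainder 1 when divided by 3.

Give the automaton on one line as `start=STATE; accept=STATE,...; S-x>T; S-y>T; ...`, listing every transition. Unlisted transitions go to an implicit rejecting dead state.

start=q0; accept=q1,q2; q0-0>q0; q0-1>q1; q1-0>q2; q1-1>q3; q2-0>q4; q2-1>q3; q3-0>q5; q3-1>q6; q4-0>q4; q4-1>q7; q5-0>q7; q5-1>q6; q6-0>q8; q6-1>q1; q7-0>q7; q7-1>q9; q8-0>q9; q8-1>q1; q9-0>q9; q9-1>q4

Run two small machines in parallel and take their product. One (4 states) tracks partial matches of the forbidden pattern `100`; the other (3 states) tracks the count of `1`s modulo 3. Each combined state is a pair, one component from each; accept when both components accept.
With 10 states:
        0   1  
>  q0   q0  q1 
 * q1   q2  q3 
 * q2   q4  q3 
   q3   q5  q6 
   q4   q4  q7 
   q5   q7  q6 
   q6   q8  q1 
   q7   q7  q9 
   q8   q9  q1 
   q9   q9  q4 
(> = start, * = accepting)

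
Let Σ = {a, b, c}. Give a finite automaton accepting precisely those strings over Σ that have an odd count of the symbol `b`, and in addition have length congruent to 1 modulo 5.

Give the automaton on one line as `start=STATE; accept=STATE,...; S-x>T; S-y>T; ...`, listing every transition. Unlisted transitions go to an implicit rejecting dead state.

start=S0; accept=S2; S0-a>S1; S0-b>S2; S0-c>S1; S1-a>S3; S1-b>S4; S1-c>S3; S2-a>S4; S2-b>S3; S2-c>S4; S3-a>S5; S3-b>S6; S3-c>S5; S4-a>S6; S4-b>S5; S4-c>S6; S5-a>S7; S5-b>S8; S5-c>S7; S6-a>S8; S6-b>S7; S6-c>S8; S7-a>S0; S7-b>S9; S7-c>S0; S8-a>S9; S8-b>S0; S8-c>S9; S9-a>S2; S9-b>S1; S9-c>S2

Build one automaton per condition and run them in lockstep. The first has 2 states tracking the count of `b`s modulo 2; the second has 5 states tracking the input length modulo 5. A product state is a pair (one from each), accepting exactly when both do.
A 10-state machine:
        a   b   c  
>  S0   S1  S2  S1 
   S1   S3  S4  S3 
 * S2   S4  S3  S4 
   S3   S5  S6  S5 
   S4   S6  S5  S6 
   S5   S7  S8  S7 
   S6   S8  S7  S8 
   S7   S0  S9  S0 
   S8   S9  S0  S9 
   S9   S2  S1  S2 
(> = start, * = accepting)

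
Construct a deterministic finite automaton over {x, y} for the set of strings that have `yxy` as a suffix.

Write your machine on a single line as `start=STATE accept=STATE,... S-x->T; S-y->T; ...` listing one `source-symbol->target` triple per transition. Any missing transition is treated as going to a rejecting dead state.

start=s0; accept=s3; s0-x->s0; s0-y->s1; s1-x->s2; s1-y->s1; s2-x->s0; s2-y->s3; s3-x->s2; s3-y->s1

Remember how much of `yxy` the current input suffix matches. State s0 means no match yet; s1 means the last symbol is `y`; s2 means the last 2 symbols are `yx`; s3 means the last 3 symbols are `yxy`. Only s3 accepts. On a mismatch, fall back to the longest proper suffix that is still a prefix of `yxy`.
        x   y  
>  s0   s0  s1 
   s1   s2  s1 
   s2   s0  s3 
 * s3   s2  s1 
(> = start, * = accepting)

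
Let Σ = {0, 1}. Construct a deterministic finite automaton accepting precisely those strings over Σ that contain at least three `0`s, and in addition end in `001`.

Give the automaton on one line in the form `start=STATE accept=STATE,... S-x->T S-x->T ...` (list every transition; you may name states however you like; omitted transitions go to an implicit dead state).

start=A accept=I,L A-0->B A-1->A B-0->C B-1->D C-0->E C-1->F D-0->G D-1->D E-0->H E-1->I F-0->J F-1->K G-0->E G-1->K H-0->H H-1->L I-0->M I-1->N J-0->H J-1->N K-0->J K-1->K L-0->M L-1->O M-0->H M-1->O N-0->M N-1->N O-0->M O-1->O

Run two small machines in parallel and take their product. One (5 states) tracks the count of `0`s, saturating at 4; the other (4 states) tracks how much of the suffix `001` has currently been matched. Each combined state is a pair, one component from each; accept when both components accept.
A 15-state machine:
       0  1 
>  A   B  A 
   B   C  D 
   C   E  F 
   D   G  D 
   E   H  I 
   F   J  K 
   G   E  K 
   H   H  L 
 * I   M  N 
   J   H  N 
   K   J  K 
 * L   M  O 
   M   H  O 
   N   M  N 
   O   M  O 
(> = start, * = accepting)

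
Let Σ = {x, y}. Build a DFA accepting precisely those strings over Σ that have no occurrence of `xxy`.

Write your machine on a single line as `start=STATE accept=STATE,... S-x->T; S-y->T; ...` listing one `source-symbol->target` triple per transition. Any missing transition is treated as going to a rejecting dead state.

This is the complement of 'contains `xxy`'. Use the same substring-matching states — S0 through S3 holding how much of `xxy` has just been matched — but flip the accepting set: everything except the trap S3 accepts.
        x   y  
>* S0   S1  S0 
 * S1   S2  S0 
 * S2   S2  S3 
   S3   S3  S3 
(> = start, * = accepting)

start=S0; accept=S0,S1,S2; S0-x->S1; S0-y->S0; S1-x->S2; S1-y->S0; S2-x->S2; S2-y->S3; S3-x->S3; S3-y->S3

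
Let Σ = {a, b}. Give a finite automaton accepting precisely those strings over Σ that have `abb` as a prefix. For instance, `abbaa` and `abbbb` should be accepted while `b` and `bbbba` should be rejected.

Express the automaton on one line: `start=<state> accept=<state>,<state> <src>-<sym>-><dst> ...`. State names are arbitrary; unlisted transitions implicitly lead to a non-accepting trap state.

Walk along `abb` while the input agrees: from s0 take `a` to s1, and so on. Any deviation drops to the rejecting sink s4. Once s3 is reached the prefix is confirmed and every continuation is accepted.
5 states suffice.
        a   b  
>  s0   s1  s4 
   s1   s4  s2 
   s2   s4  s3 
 * s3   s3  s3 
   s4   s4  s4 
(> = start, * = accepting)

start=s0 accept=s3 s0-a->s1 s0-b->s4 s1-a->s4 s1-b->s2 s2-a->s4 s2-b->s3 s3-a->s3 s3-b->s3 s4-a->s4 s4-b->s4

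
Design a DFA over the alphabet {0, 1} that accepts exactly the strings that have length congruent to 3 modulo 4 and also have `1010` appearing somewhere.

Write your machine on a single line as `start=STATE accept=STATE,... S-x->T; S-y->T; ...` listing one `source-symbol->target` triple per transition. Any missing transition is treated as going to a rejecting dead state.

start=s0; accept=s19; s0-0->s1; s0-1->s2; s1-0->s3; s1-1->s4; s2-0->s5; s2-1->s4; s3-0->s6; s3-1->s7; s4-0->s8; s4-1->s7; s5-0->s6; s5-1->s9; s6-0->s0; s6-1->s10; s7-0->s11; s7-1->s10; s8-0->s0; s8-1->s12; s9-0->s13; s9-1->s10; s10-0->s14; s10-1->s2; s11-0->s1; s11-1->s15; s12-0->s16; s12-1->s2; s13-0->s16; s13-1->s16; s14-0->s3; s14-1->s17; s15-0->s18; s15-1->s4; s16-0->s18; s16-1->s18; s17-0->s19; s17-1->s7; s18-0->s19; s18-1->s19; s19-0->s13; s19-1->s13

Handle the two conditions separately and then intersect. One (4 states) tracks the input length modulo 4; the other (5 states) tracks whether and how much of `1010` has been seen. Each combined state is a pair, one component from each; accept when both components accept.
20 states suffice.
          0    1  
>  s0     s1   s2 
   s1     s3   s4 
   s2     s5   s4 
   s3     s6   s7 
   s4     s8   s7 
   s5     s6   s9 
   s6     s0  s10 
   s7    s11  s10 
   s8     s0  s12 
   s9    s13  s10 
   s10   s14   s2 
   s11    s1  s15 
   s12   s16   s2 
   s13   s16  s16 
   s14    s3  s17 
   s15   s18   s4 
   s16   s18  s18 
   s17   s19   s7 
   s18   s19  s19 
 * s19   s13  s13 
(> = start, * = accepting)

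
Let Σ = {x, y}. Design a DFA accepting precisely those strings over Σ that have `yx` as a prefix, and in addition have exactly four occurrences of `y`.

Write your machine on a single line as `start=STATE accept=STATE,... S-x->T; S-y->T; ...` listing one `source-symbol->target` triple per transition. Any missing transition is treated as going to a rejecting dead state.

Run two small machines in parallel and take their product. The first has 4 states tracking whether the input so far still matches the prefix `yx`; the second has 6 states tracking the count of `y`s, saturating at 5. A product state is a pair (one from each), accepting exactly when both do. After merging equivalent states the machine shrinks.
7 states suffice.
        x   y  
>  q0   q1  q2 
   q1   q1  q1 
   q2   q3  q1 
   q3   q3  q4 
   q4   q4  q5 
   q5   q5  q6 
 * q6   q6  q1 
(> = start, * = accepting)

start=q0; accept=q6; q0-x->q1; q0-y->q2; q1-x->q1; q1-y->q1; q2-x->q3; q2-y->q1; q3-x->q3; q3-y->q4; q4-x->q4; q4-y->q5; q5-x->q5; q5-y->q6; q6-x->q6; q6-y->q1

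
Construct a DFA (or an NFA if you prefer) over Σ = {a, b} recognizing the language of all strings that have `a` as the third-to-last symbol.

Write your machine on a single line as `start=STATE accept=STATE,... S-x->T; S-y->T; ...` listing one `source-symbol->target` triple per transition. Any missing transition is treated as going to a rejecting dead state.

start=q0; accept=q7,q8,q9,q10; q0-a->q1; q0-b->q2; q1-a->q3; q1-b->q4; q2-a->q5; q2-b->q6; q3-a->q7; q3-b->q8; q4-a->q9; q4-b->q10; q5-a->q11; q5-b->q12; q6-a->q13; q6-b->q14; q7-a->q7; q7-b->q8; q8-a->q9; q8-b->q10; q9-a->q11; q9-b->q12; q10-a->q13; q10-b->q14; q11-a->q7; q11-b->q8; q12-a->q9; q12-b->q10; q13-a->q11; q13-b->q12; q14-a->q13; q14-b->q14

Because acceptance depends on a position counted from the end, the machine has to buffer the most recent 3 symbols. Make each state the string of the last up-to-3 symbols read; on input `x` shift the window left and append `x`. Accept when the buffered window has length 3 and begins with `a`.
With 15 states:
          a    b  
>  q0     q1   q2 
   q1     q3   q4 
   q2     q5   q6 
   q3     q7   q8 
   q4     q9  q10 
   q5    q11  q12 
   q6    q13  q14 
 * q7     q7   q8 
 * q8     q9  q10 
 * q9    q11  q12 
 * q10   q13  q14 
   q11    q7   q8 
   q12    q9  q10 
   q13   q11  q12 
   q14   q13  q14 
(> = start, * = accepting)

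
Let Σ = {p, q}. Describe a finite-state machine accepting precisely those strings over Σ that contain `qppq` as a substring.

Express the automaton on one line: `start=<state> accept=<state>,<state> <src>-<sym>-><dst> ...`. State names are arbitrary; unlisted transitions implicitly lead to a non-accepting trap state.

States S0..S3 record the length of the longest prefix of `qppq` that matches the current input suffix. Reaching S4 means `qppq` has been seen, and we stay there forever. Accept from S4.
5 states suffice.
        p   q  
>  S0   S0  S1 
   S1   S2  S1 
   S2   S3  S1 
   S3   S0  S4 
 * S4   S4  S4 
(> = start, * = accepting)

start=S0 accept=S4 S0-p->S0 S0-q->S1 S1-p->S2 S1-q->S1 S2-p->S3 S2-q->S1 S3-p->S0 S3-q->S4 S4-p->S4 S4-q->S4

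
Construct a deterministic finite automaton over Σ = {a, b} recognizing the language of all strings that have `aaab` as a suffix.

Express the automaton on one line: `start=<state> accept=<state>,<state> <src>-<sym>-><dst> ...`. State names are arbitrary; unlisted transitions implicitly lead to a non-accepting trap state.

Let each state record the length of the longest suffix of the input read so far that is also a prefix of `aaab`. s1 means the last symbol is `a`; s2 means the last 2 symbols are `aa`; s3 means the last 3 symbols are `aaa`; s4 means the last 4 symbols are `aaab`. Accept only at s4, where the string currently ends in `aaab`.
        a   b  
>  s0   s1  s0 
   s1   s2  s0 
   s2   s3  s0 
   s3   s3  s4 
 * s4   s1  s0 
(> = start, * = accepting)

start=s0 accept=s4 s0-a->s1 s0-b->s0 s1-a->s2 s1-b->s0 s2-a->s3 s2-b->s0 s3-a->s3 s3-b->s4 s4-a->s1 s4-b->s0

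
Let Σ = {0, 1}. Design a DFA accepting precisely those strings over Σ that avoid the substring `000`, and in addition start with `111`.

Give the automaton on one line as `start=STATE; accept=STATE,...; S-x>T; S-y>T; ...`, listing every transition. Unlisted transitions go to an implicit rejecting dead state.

start=q0; accept=q7,q8,q9; q0-0>q1; q0-1>q2; q1-0>q3; q1-1>q4; q2-0>q1; q2-1>q5; q3-0>q6; q3-1>q4; q4-0>q1; q4-1>q4; q5-0>q1; q5-1>q7; q6-0>q6; q6-1>q6; q7-0>q8; q7-1>q7; q8-0>q9; q8-1>q7; q9-0>q10; q9-1>q7; q10-0>q10; q10-1>q10

Build one automaton per condition and run them in lockstep. The first has 4 states tracking partial matches of the forbidden pattern `000`; the second has 5 states tracking whether the input so far still matches the prefix `111`. A product state is a pair (one from each), accepting exactly when both do.
An 11-state machine:
          0    1  
>  q0     q1   q2 
   q1     q3   q4 
   q2     q1   q5 
   q3     q6   q4 
   q4     q1   q4 
   q5     q1   q7 
   q6     q6   q6 
 * q7     q8   q7 
 * q8     q9   q7 
 * q9    q10   q7 
   q10   q10  q10 
(> = start, * = accepting)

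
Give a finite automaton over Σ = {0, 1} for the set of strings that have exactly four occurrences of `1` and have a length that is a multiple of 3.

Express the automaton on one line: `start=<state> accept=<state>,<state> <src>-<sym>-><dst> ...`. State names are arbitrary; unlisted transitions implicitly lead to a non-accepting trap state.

Run two small machines in parallel and take their product. One (6 states) tracks the count of `1`s, saturating at 5; the other (3 states) tracks the input length modulo 3. Each combined state is a pair, one component from each; accept when both components accept. After merging equivalent states the machine shrinks.
With 16 states:
       0  1 
>  A   B  C 
   B   D  E 
   C   E  F 
   D   A  G 
   E   G  H 
   F   H  I 
   G   C  J 
   H   J  K 
   I   K  L 
   J   F  M 
   K   M  N 
   L   N  O 
   M   I  P 
   N   P  O 
   O   O  O 
 * P   L  O 
(> = start, * = accepting)

start=A accept=P A-0->B A-1->C B-0->D B-1->E C-0->E C-1->F D-0->A D-1->G E-0->G E-1->H F-0->H F-1->I G-0->C G-1->J H-0->J H-1->K I-0->K I-1->L J-0->F J-1->M K-0->M K-1->N L-0->N L-1->O M-0->I M-1->P N-0->P N-1->O O-0->O O-1->O P-0->L P-1->O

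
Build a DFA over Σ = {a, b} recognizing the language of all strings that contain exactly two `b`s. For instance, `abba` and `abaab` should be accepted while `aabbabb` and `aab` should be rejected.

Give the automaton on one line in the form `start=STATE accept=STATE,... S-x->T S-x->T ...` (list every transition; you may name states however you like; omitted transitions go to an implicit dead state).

start=q0 accept=q2 q0-a->q0 q0-b->q1 q1-a->q1 q1-b->q2 q2-a->q2 q2-b->q3 q3-a->q3 q3-b->q3

Only the number of `b`s matters, and only up to 3. Make a chain q0 → q1 → q2 → q3 advanced by each `b` (with q3 absorbing); every other symbol self-loops. The accepting set is {q2}.
With 4 states:
        a   b  
>  q0   q0  q1 
   q1   q1  q2 
 * q2   q2  q3 
   q3   q3  q3 
(> = start, * = accepting)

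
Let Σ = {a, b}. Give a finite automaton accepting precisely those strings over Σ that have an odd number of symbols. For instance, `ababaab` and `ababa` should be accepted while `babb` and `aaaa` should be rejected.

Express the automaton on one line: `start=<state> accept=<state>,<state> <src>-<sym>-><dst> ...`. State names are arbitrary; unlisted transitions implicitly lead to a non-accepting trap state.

start=s0 accept=s1 s0-a->s1 s0-b->s1 s1-a->s0 s1-b->s0

Only the length mod 2 matters, so use a 2-cycle: from any state, every input symbol moves to the next state, wrapping s1 back to s0. Mark s1 accepting.
A 2-state machine:
        a   b  
>  s0   s1  s1 
 * s1   s0  s0 
(> = start, * = accepting)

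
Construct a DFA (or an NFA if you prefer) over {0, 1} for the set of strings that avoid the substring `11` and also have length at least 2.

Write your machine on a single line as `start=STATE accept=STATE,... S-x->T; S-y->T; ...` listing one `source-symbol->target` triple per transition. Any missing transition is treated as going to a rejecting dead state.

Run two small machines in parallel and take their product. The first has 3 states tracking partial matches of the forbidden pattern `11`; the second has 4 states tracking the input length, saturating at 3. A product state is a pair (one from each), accepting exactly when both do. After merging equivalent states the machine shrinks.
       0  1 
>  A   B  C 
   B   D  E 
   C   D  F 
 * D   D  E 
 * E   D  F 
   F   F  F 
(> = start, * = accepting)

start=A; accept=D,E; A-0->B; A-1->C; B-0->D; B-1->E; C-0->D; C-1->F; D-0->D; D-1->E; E-0->D; E-1->F; F-0->F; F-1->F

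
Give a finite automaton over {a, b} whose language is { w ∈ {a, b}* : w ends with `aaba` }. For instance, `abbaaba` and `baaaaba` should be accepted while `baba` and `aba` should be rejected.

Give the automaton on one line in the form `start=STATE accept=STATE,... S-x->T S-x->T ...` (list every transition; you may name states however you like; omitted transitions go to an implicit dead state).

start=S0 accept=S4 S0-a->S1 S0-b->S0 S1-a->S2 S1-b->S0 S2-a->S2 S2-b->S3 S3-a->S4 S3-b->S0 S4-a->S2 S4-b->S0

Remember how much of `aaba` the current input suffix matches. State S0 means no match yet; S1 means the last symbol is `a`; S2 means the last 2 symbols are `aa`; S3 means the last 3 symbols are `aab`; S4 means the last 4 symbols are `aaba`. Only S4 accepts. On a mismatch, fall back to the longest proper suffix that is still a prefix of `aaba`.
With 5 states:
        a   b  
>  S0   S1  S0 
   S1   S2  S0 
   S2   S2  S3 
   S3   S4  S0 
 * S4   S2  S0 
(> = start, * = accepting)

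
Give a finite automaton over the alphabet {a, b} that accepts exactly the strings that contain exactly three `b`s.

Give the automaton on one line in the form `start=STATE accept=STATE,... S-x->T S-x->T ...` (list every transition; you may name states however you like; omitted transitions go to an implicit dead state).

Only the number of `b`s matters, and only up to 4. Make a chain q0 → q1 → q2 → q3 → q4 advanced by each `b` (with q4 absorbing); every other symbol self-loops. The accepting set is {q3}.
        a   b  
>  q0   q0  q1 
   q1   q1  q2 
   q2   q2  q3 
 * q3   q3  q4 
   q4   q4  q4 
(> = start, * = accepting)

start=q0 accept=q3 q0-a->q0 q0-b->q1 q1-a->q1 q1-b->q2 q2-a->q2 q2-b->q3 q3-a->q3 q3-b->q4 q4-a->q4 q4-b->q4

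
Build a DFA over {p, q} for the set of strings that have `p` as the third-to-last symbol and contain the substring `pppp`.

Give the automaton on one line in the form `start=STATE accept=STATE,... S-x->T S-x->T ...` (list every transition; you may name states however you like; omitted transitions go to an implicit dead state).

start=s0 accept=s15,s16,s17,s18 s0-p->s1 s0-q->s2 s1-p->s3 s1-q->s4 s2-p->s5 s2-q->s6 s3-p->s7 s3-q->s8 s4-p->s9 s4-q->s10 s5-p->s11 s5-q->s12 s6-p->s13 s6-q->s14 s7-p->s15 s7-q->s8 s8-p->s9 s8-q->s10 s9-p->s11 s9-q->s12 s10-p->s13 s10-q->s14 s11-p->s7 s11-q->s8 s12-p->s9 s12-q->s10 s13-p->s11 s13-q->s12 s14-p->s13 s14-q->s14 s15-p->s15 s15-q->s16 s16-p->s17 s16-q->s18 s17-p->s19 s17-q->s20 s18-p->s21 s18-q->s22 s19-p->s15 s19-q->s16 s20-p->s17 s20-q->s18 s21-p->s19 s21-q->s20 s22-p->s21 s22-q->s22

Build one automaton per condition and run them in lockstep. One (15 states) tracks the last 3 symbols read; the other (5 states) tracks whether and how much of `pppp` has been seen. Each combined state is a pair, one component from each; accept when both components accept.
          p    q  
>  s0     s1   s2 
   s1     s3   s4 
   s2     s5   s6 
   s3     s7   s8 
   s4     s9  s10 
   s5    s11  s12 
   s6    s13  s14 
   s7    s15   s8 
   s8     s9  s10 
   s9    s11  s12 
   s10   s13  s14 
   s11    s7   s8 
   s12    s9  s10 
   s13   s11  s12 
   s14   s13  s14 
 * s15   s15  s16 
 * s16   s17  s18 
 * s17   s19  s20 
 * s18   s21  s22 
   s19   s15  s16 
   s20   s17  s18 
   s21   s19  s20 
   s22   s21  s22 
(> = start, * = accepting)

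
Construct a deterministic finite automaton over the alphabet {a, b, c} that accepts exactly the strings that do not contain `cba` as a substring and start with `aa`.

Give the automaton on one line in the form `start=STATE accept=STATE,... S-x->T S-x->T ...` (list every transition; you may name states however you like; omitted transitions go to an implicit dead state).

Handle the two conditions separately and then intersect. One (4 states) tracks partial matches of the forbidden pattern `cba`; the other (4 states) tracks whether the input so far still matches the prefix `aa`. Each combined state is a pair, one component from each; accept when both components accept.
        a   b   c  
>  q0   q1  q2  q3 
   q1   q4  q2  q3 
   q2   q2  q2  q3 
   q3   q2  q5  q3 
 * q4   q4  q4  q6 
   q5   q7  q2  q3 
 * q6   q4  q8  q6 
   q7   q7  q7  q7 
 * q8   q9  q4  q6 
   q9   q9  q9  q9 
(> = start, * = accepting)

start=q0 accept=q4,q6,q8 q0-a->q1 q0-b->q2 q0-c->q3 q1-a->q4 q1-b->q2 q1-c->q3 q2-a->q2 q2-b->q2 q2-c->q3 q3-a->q2 q3-b->q5 q3-c->q3 q4-a->q4 q4-b->q4 q4-c->q6 q5-a->q7 q5-b->q2 q5-c->q3 q6-a->q4 q6-b->q8 q6-c->q6 q7-a->q7 q7-b->q7 q7-c->q7 q8-a->q9 q8-b->q4 q8-c->q6 q9-a->q9 q9-b->q9 q9-c->q9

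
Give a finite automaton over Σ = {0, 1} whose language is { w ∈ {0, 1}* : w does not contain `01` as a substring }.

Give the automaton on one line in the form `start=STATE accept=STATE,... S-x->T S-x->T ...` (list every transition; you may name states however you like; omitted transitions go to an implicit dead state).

Track partial matches of the forbidden pattern `01`. State s2 is a dead state reached once `01` has occurred; every other state accepts. s0 means no part of `01` is currently matched.
With 3 states:
        0   1  
>* s0   s1  s0 
 * s1   s1  s2 
   s2   s2  s2 
(> = start, * = accepting)

start=s0 accept=s0,s1 s0-0->s1 s0-1->s0 s1-0->s1 s1-1->s2 s2-0->s2 s2-1->s2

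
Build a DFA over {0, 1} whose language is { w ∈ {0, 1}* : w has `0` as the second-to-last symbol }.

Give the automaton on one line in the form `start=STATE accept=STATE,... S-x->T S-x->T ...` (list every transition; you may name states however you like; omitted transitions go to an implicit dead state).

A DFA must remember the last 2 symbols (since which symbol is second-to-last isn't known until the input ends). Use one state per possible window of the last ≤2 symbols; accept from those whose window starts with `0`.
       0  1 
>  A   B  C 
   B   D  E 
   C   F  G 
 * D   D  E 
 * E   F  G 
   F   D  E 
   G   F  G 
(> = start, * = accepting)

start=A accept=D,E A-0->B A-1->C B-0->D B-1->E C-0->F C-1->G D-0->D D-1->E E-0->F E-1->G F-0->D F-1->E G-0->F G-1->G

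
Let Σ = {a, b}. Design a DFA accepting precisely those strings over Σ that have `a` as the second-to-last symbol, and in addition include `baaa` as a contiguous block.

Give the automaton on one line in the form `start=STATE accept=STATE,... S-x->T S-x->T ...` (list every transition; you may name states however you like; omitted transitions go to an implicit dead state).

Handle the two conditions separately and then intersect. One (7 states) tracks the last 2 symbols read; the other (5 states) tracks whether and how much of `baaa` has been seen. Each combined state is a pair, one component from each; accept when both components accept. Equivalent product states are then merged.
An 8-state machine:
        a   b  
>  q0   q0  q1 
   q1   q2  q1 
   q2   q3  q1 
   q3   q4  q1 
 * q4   q4  q5 
 * q5   q6  q7 
   q6   q4  q5 
   q7   q6  q7 
(> = start, * = accepting)

start=q0 accept=q4,q5 q0-a->q0 q0-b->q1 q1-a->q2 q1-b->q1 q2-a->q3 q2-b->q1 q3-a->q4 q3-b->q1 q4-a->q4 q4-b->q5 q5-a->q6 q5-b->q7 q6-a->q4 q6-b->q5 q7-a->q6 q7-b->q7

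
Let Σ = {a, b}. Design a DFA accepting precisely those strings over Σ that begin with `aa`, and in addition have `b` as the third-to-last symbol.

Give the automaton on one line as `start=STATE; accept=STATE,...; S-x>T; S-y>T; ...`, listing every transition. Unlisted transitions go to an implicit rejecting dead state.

Build one automaton per condition and run them in lockstep. The first has 4 states tracking whether the input so far still matches the prefix `aa`; the second has 15 states tracking the last 3 symbols read. A product state is a pair (one from each), accepting exactly when both do.
A 23-state machine:
          a    b  
>  S0     S1   S2 
   S1     S3   S4 
   S2     S5   S6 
   S3     S7   S8 
   S4     S9  S10 
   S5    S11  S12 
   S6    S13  S14 
   S7     S7   S8 
   S8    S15  S16 
   S9    S11  S12 
   S10   S13  S14 
   S11   S17  S18 
   S12    S9  S10 
   S13   S11  S12 
   S14   S13  S14 
   S15   S19  S20 
   S16   S21  S22 
   S17   S17  S18 
   S18    S9  S10 
 * S19    S7   S8 
 * S20   S15  S16 
 * S21   S19  S20 
 * S22   S21  S22 
(> = start, * = accepting)

start=S0; accept=S19,S20,S21,S22; S0-a>S1; S0-b>S2; S1-a>S3; S1-b>S4; S2-a>S5; S2-b>S6; S3-a>S7; S3-b>S8; S4-a>S9; S4-b>S10; S5-a>S11; S5-b>S12; S6-a>S13; S6-b>S14; S7-a>S7; S7-b>S8; S8-a>S15; S8-b>S16; S9-a>S11; S9-b>S12; S10-a>S13; S10-b>S14; S11-a>S17; S11-b>S18; S12-a>S9; S12-b>S10; S13-a>S11; S13-b>S12; S14-a>S13; S14-b>S14; S15-a>S19; S15-b>S20; S16-a>S21; S16-b>S22; S17-a>S17; S17-b>S18; S18-a>S9; S18-b>S10; S19-a>S7; S19-b>S8; S20-a>S15; S20-b>S16; S21-a>S19; S21-b>S20; S22-a>S21; S22-b>S22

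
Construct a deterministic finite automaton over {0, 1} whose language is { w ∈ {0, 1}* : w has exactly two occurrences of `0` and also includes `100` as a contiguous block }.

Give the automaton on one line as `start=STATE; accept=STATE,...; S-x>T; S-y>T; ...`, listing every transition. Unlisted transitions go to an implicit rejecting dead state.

start=A; accept=J; A-0>B; A-1>C; B-0>D; B-1>E; C-0>F; C-1>C; D-0>G; D-1>H; E-0>I; E-1>E; F-0>J; F-1>E; G-0>G; G-1>K; H-0>L; H-1>H; I-0>M; I-1>H; J-0>M; J-1>J; K-0>L; K-1>K; L-0>M; L-1>K; M-0>M; M-1>M

Run two small machines in parallel and take their product. One (4 states) tracks the count of `0`s, saturating at 3; the other (4 states) tracks whether and how much of `100` has been seen. Each combined state is a pair, one component from each; accept when both components accept.
With 13 states:
       0  1 
>  A   B  C 
   B   D  E 
   C   F  C 
   D   G  H 
   E   I  E 
   F   J  E 
   G   G  K 
   H   L  H 
   I   M  H 
 * J   M  J 
   K   L  K 
   L   M  K 
   M   M  M 
(> = start, * = accepting)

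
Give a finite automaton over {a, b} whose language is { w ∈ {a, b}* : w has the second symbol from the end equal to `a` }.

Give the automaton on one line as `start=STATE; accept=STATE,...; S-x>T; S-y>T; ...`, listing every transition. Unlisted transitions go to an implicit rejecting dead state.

A DFA must remember the last 2 symbols (since which symbol is second-to-last isn't known until the input ends). Use one state per possible window of the last ≤2 symbols; accept from those whose window starts with `a`.
With 7 states:
        a   b  
>  s0   s1  s2 
   s1   s3  s4 
   s2   s5  s6 
 * s3   s3  s4 
 * s4   s5  s6 
   s5   s3  s4 
   s6   s5  s6 
(> = start, * = accepting)

start=s0; accept=s3,s4; s0-a>s1; s0-b>s2; s1-a>s3; s1-b>s4; s2-a>s5; s2-b>s6; s3-a>s3; s3-b>s4; s4-a>s5; s4-b>s6; s5-a>s3; s5-b>s4; s6-a>s5; s6-b>s6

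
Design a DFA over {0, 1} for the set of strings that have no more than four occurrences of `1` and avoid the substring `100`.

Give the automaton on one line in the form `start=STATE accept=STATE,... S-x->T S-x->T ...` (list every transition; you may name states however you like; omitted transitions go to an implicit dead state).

Build one automaton per condition and run them in lockstep. One (6 states) tracks the count of `1`s, saturating at 5; the other (4 states) tracks partial matches of the forbidden pattern `100`. Each combined state is a pair, one component from each; accept when both components accept.
       0  1 
>* A   A  B 
 * B   C  D 
 * C   E  D 
 * D   F  G 
   E   E  H 
 * F   H  G 
 * G   I  J 
   H   H  K 
 * I   K  J 
 * J   L  M 
   K   K  N 
 * L   N  M 
   M   O  M 
   N   N  P 
   O   P  M 
   P   P  P 
(> = start, * = accepting)

start=A accept=A,B,C,D,F,G,I,J,L A-0->A A-1->B B-0->C B-1->D C-0->E C-1->D D-0->F D-1->G E-0->E E-1->H F-0->H F-1->G G-0->I G-1->J H-0->H H-1->K I-0->K I-1->J J-0->L J-1->M K-0->K K-1->N L-0->N L-1->M M-0->O M-1->M N-0->N N-1->P O-0->P O-1->M P-0->P P-1->P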